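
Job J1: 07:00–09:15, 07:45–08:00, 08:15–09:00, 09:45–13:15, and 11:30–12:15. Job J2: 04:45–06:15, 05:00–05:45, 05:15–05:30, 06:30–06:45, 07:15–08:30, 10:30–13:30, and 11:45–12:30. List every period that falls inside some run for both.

07:15–08:30, 10:30–13:15

Merge the first list: 07:00–09:15, 09:45–13:15.
Merge the second list: 04:45–06:15, 06:30–06:45, 07:15–08:30, 10:30–13:30.
07:00–09:15 overlaps B on 07:15–08:30.
09:45–13:15 overlaps B on 10:30–13:15.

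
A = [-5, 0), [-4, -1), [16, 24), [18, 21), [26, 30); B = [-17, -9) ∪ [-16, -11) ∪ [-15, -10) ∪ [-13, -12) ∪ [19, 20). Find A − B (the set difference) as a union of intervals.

[-5, 0) ∪ [16, 19) ∪ [20, 24) ∪ [26, 30)

A, merged: [-5, 0), [16, 24), [26, 30).
B, merged: [-17, -9), [19, 20).
[-5, 0) is untouched.
[16, 24) with B removed leaves [16, 19), [20, 24).
[26, 30) is untouched.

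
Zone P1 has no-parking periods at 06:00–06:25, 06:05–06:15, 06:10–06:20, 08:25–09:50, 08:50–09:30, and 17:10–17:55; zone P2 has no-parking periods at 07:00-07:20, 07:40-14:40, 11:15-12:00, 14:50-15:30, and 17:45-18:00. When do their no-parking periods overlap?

08:25–09:50, 17:45–17:55

A, merged: 06:00–06:25, 08:25–09:50, 17:10–17:55.
B, merged: 07:00–07:20, 07:40–14:40, 14:50–15:30, 17:45–18:00.
06:00–06:25 meets no B interval.
08:25–09:50 ∩ B → 08:25–09:50.
17:10–17:55 ∩ B → 17:45–17:55.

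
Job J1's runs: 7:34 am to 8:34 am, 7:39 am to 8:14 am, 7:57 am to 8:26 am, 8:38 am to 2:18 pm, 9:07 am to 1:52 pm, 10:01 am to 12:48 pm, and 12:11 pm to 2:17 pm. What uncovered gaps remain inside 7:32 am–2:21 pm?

The merged coverage is 7:34 am–8:34 am, 8:38 am–2:18 pm.
Gaps within 7:32 am–2:21 pm: 7:32 am–7:34 am, 8:34 am–8:38 am, 2:18 pm–2:21 pm.

7:32 am–7:34 am, 8:34 am–8:38 am, 2:18 pm–2:21 pm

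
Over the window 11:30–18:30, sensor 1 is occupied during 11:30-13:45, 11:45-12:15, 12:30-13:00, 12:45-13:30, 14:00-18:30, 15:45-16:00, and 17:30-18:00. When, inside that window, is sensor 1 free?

13:45–14:00

The merged coverage is 11:30–13:45, 14:00–18:30.
Gaps within 11:30–18:30: 13:45–14:00.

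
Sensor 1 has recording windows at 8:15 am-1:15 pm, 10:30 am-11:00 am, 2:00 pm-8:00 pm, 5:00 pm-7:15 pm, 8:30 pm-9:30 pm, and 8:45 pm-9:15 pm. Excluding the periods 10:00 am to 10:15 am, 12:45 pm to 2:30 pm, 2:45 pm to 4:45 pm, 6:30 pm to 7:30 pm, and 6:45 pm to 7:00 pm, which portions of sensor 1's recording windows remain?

A, merged: 8:15 am–1:15 pm, 2:00 pm–8:00 pm, 8:30 pm–9:30 pm.
B, merged: 10:00 am–10:15 am, 12:45 pm–2:30 pm, 2:45 pm–4:45 pm, 6:30 pm–7:30 pm.
8:15 am–1:15 pm \ B = 8:15 am–10:00 am, 10:15 am–12:45 pm.
2:00 pm–8:00 pm \ B = 2:30 pm–2:45 pm, 4:45 pm–6:30 pm, 7:30 pm–8:00 pm.
8:30 pm–9:30 pm: nothing removed.

8:15 am–10:00 am, 10:15 am–12:45 pm, 2:30 pm–2:45 pm, 4:45 pm–6:30 pm, 7:30 pm–8:00 pm, 8:30 pm–9:30 pm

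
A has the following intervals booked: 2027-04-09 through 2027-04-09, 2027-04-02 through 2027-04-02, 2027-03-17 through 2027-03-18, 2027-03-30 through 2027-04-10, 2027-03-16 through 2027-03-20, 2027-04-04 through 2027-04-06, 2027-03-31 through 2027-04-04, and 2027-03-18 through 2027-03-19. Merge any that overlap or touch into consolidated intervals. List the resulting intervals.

2027-03-16 through 2027-03-20, 2027-03-30 through 2027-04-10

Sort by start: 2027-03-16 through 2027-03-20, 2027-03-17 through 2027-03-18, 2027-03-18 through 2027-03-19, 2027-03-30 through 2027-04-10, 2027-03-31 through 2027-04-04, 2027-04-02 through 2027-04-02, 2027-04-04 through 2027-04-06, 2027-04-09 through 2027-04-09.
2027-03-17 through 2027-03-18 overlaps/touches 2027-03-16 through 2027-03-20 → extend to 2027-03-16 through 2027-03-20.
2027-03-18 through 2027-03-19 overlaps/touches 2027-03-16 through 2027-03-20 → extend to 2027-03-16 through 2027-03-20.
2027-03-30 through 2027-04-10 is disjoint → start new block.
2027-03-31 through 2027-04-04 overlaps/touches 2027-03-30 through 2027-04-10 → extend to 2027-03-30 through 2027-04-10.
2027-04-02 through 2027-04-02 overlaps/touches 2027-03-30 through 2027-04-10 → extend to 2027-03-30 through 2027-04-10.
2027-04-04 through 2027-04-06 overlaps/touches 2027-03-30 through 2027-04-10 → extend to 2027-03-30 through 2027-04-10.
2027-04-09 through 2027-04-09 overlaps/touches 2027-03-30 through 2027-04-10 → extend to 2027-03-30 through 2027-04-10.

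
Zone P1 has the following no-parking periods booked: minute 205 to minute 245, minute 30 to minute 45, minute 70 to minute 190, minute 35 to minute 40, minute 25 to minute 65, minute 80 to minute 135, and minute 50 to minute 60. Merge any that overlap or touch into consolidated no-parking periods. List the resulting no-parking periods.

Sort by start: minute 25 to minute 65, minute 30 to minute 45, minute 35 to minute 40, minute 50 to minute 60, minute 70 to minute 190, minute 80 to minute 135, minute 205 to minute 245.
minute 30 to minute 45 overlaps/touches minute 25 to minute 65 → extend to minute 25 to minute 65.
minute 35 to minute 40 overlaps/touches minute 25 to minute 65 → extend to minute 25 to minute 65.
minute 50 to minute 60 overlaps/touches minute 25 to minute 65 → extend to minute 25 to minute 65.
minute 70 to minute 190 is disjoint → start new block.
minute 80 to minute 135 overlaps/touches minute 70 to minute 190 → extend to minute 70 to minute 190.
minute 205 to minute 245 is disjoint → start new block.

minute 25 to minute 65, minute 70 to minute 190, minute 205 to minute 245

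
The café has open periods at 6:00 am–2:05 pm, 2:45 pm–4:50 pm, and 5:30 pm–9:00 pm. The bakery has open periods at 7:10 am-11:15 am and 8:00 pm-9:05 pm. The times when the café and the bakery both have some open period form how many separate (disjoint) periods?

A ∩ B = 7:10 am–11:15 am, 8:00 pm–9:00 pm.
That is 2 disjoint pieces.

2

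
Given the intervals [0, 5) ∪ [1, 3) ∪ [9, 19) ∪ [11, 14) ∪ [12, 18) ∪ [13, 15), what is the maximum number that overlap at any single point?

Walk the sorted start/end points keeping a running depth.
The depth first hits 4 at 13.

4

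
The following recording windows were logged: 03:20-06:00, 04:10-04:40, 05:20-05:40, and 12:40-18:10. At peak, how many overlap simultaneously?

2

Walk the sorted start/end points keeping a running depth.
The depth first hits 2 at 04:10.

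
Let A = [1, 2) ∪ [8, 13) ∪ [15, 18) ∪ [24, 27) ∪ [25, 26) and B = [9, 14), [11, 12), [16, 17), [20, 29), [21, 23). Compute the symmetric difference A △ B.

[1, 2) ∪ [8, 9) ∪ [13, 14) ∪ [15, 16) ∪ [17, 18) ∪ [20, 24) ∪ [27, 29)

First set merges to [1, 2), [8, 13), [15, 18), [24, 27).
Second set merges to [9, 14), [16, 17), [20, 29).
A \ B = [1, 2), [8, 9), [15, 16), [17, 18).
B \ A = [13, 14), [20, 24), [27, 29).
Union of the two gives the symmetric difference.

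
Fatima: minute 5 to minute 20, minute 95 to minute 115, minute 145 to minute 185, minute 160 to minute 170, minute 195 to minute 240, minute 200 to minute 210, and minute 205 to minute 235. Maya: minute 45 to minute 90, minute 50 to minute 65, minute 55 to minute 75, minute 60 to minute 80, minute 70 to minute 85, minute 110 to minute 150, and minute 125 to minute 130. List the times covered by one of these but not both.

Merge the first list: minute 5 to minute 20, minute 95 to minute 115, minute 145 to minute 185, minute 195 to minute 240.
Merge the second list: minute 45 to minute 90, minute 110 to minute 150.
Only in the first: minute 5 to minute 20, minute 95 to minute 110, minute 150 to minute 185, minute 195 to minute 240.
Only in the second: minute 45 to minute 90, minute 115 to minute 145.
Together these are the periods covered by exactly one.

minute 5 to minute 20, minute 45 to minute 90, minute 95 to minute 110, minute 115 to minute 145, minute 150 to minute 185, minute 195 to minute 240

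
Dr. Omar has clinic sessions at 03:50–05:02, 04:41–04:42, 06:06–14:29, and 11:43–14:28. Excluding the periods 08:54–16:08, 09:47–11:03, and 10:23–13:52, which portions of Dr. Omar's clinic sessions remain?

Merge the first list: 03:50–05:02, 06:06–14:29.
Merge the second list: 08:54–16:08.
03:50–05:02 is untouched.
06:06–14:29 with B removed leaves 06:06–08:54.

03:50–05:02, 06:06–08:54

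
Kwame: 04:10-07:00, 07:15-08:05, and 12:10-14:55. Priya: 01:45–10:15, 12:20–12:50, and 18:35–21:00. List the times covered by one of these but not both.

01:45-04:10, 07:00-07:15, 08:05-10:15, 12:10-12:20, 12:50-14:55, 18:35-21:00

A but not B: 12:10-12:20, 12:50-14:55.
B but not A: 01:45-04:10, 07:00-07:15, 08:05-10:15, 18:35-21:00.
Combining gives A △ B.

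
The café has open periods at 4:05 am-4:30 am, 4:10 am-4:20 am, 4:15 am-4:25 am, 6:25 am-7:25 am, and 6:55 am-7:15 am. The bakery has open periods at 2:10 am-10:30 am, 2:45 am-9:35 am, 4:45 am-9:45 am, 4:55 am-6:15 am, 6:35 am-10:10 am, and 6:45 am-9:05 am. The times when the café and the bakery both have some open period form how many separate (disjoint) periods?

2

First set merges to 4:05 am-4:30 am, 6:25 am-7:25 am.
Second set merges to 2:10 am-10:30 am.
A ∩ B = 4:05 am-4:30 am, 6:25 am-7:25 am.
That is 2 disjoint pieces.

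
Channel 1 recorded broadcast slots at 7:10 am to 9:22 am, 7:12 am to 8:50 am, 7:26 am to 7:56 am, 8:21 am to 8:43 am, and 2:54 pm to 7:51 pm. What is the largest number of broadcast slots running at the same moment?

At 7:26 am, 3 of the intervals are simultaneously active.
No point has more.

3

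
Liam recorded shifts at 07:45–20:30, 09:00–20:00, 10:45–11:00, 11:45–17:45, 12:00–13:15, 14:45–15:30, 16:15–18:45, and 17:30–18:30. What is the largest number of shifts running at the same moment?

5

At 17:30, 5 of the intervals are simultaneously active.
No point has more.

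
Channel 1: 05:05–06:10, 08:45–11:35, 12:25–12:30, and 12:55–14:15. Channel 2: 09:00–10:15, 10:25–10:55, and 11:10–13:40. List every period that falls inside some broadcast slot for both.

05:05–06:10 falls entirely outside B.
08:45–11:35 overlaps B on 09:00–10:15, 10:25–10:55, 11:10–11:35.
12:25–12:30 overlaps B on 12:25–12:30.
12:55–14:15 overlaps B on 12:55–13:40.

09:00–10:15, 10:25–10:55, 11:10–11:35, 12:25–12:30, 12:55–13:40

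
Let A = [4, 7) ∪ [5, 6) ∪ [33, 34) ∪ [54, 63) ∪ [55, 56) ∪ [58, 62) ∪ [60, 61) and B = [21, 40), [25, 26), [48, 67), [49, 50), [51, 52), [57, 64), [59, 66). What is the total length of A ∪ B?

41

First set merges to [4, 7), [33, 34), [54, 63).
Second set merges to [21, 40), [48, 67).
A ∪ B = [4, 7), [21, 40), [48, 67).
Total: 3 + 19 + 19 = 41.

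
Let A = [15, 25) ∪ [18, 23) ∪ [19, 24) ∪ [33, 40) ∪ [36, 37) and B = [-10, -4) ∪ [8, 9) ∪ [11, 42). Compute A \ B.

Merge the first list: [15, 25), [33, 40).
[15, 25): entirely removed.
[33, 40): entirely removed.

none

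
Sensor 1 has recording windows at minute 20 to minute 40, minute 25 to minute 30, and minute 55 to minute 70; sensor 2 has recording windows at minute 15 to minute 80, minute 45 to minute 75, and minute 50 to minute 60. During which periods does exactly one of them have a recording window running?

minute 15 to minute 20, minute 40 to minute 55, minute 70 to minute 80

Merge the first list: minute 20 to minute 40, minute 55 to minute 70.
Merge the second list: minute 15 to minute 80.
A but not B: none.
B but not A: minute 15 to minute 20, minute 40 to minute 55, minute 70 to minute 80.
Combining gives A △ B.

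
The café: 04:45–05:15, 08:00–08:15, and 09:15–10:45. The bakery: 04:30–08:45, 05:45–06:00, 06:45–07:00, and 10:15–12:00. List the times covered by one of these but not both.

Merge the second list: 04:30–08:45, 10:15–12:00.
Only in the first: 09:15–10:15.
Only in the second: 04:30–04:45, 05:15–08:00, 08:15–08:45, 10:45–12:00.
Together these are the periods covered by exactly one.

04:30–04:45, 05:15–08:00, 08:15–08:45, 09:15–10:15, 10:45–12:00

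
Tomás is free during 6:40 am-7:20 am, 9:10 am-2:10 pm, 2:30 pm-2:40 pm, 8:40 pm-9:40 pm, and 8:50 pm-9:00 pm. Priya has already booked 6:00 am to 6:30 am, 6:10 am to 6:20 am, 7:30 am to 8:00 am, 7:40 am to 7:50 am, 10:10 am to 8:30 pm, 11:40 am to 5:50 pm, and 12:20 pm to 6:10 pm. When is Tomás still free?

6:40 am-7:20 am, 9:10 am-10:10 am, 8:40 pm-9:40 pm

First set merges to 6:40 am-7:20 am, 9:10 am-2:10 pm, 2:30 pm-2:40 pm, 8:40 pm-9:40 pm.
Second set merges to 6:00 am-6:30 am, 7:30 am-8:00 am, 10:10 am-8:30 pm.
6:40 am-7:20 am: nothing removed.
9:10 am-2:10 pm \ B = 9:10 am-10:10 am.
2:30 pm-2:40 pm: entirely removed.
8:40 pm-9:40 pm: nothing removed.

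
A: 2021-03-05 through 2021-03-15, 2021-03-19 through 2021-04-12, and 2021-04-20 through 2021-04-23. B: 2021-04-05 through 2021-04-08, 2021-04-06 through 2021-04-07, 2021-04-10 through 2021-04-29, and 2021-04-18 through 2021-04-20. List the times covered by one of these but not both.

Merge the second list: 2021-04-05 through 2021-04-08, 2021-04-10 through 2021-04-29.
Only in the first: 2021-03-05 through 2021-03-15, 2021-03-19 through 2021-04-04, 2021-04-09 through 2021-04-09.
Only in the second: 2021-04-13 through 2021-04-19, 2021-04-24 through 2021-04-29.
Together these are the periods covered by exactly one.

2021-03-05 through 2021-03-15, 2021-03-19 through 2021-04-04, 2021-04-09 through 2021-04-09, 2021-04-13 through 2021-04-19, 2021-04-24 through 2021-04-29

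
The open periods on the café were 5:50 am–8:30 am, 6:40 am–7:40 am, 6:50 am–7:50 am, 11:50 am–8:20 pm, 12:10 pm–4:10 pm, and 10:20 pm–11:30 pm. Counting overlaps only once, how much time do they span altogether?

12 h 20 min

Merged: 5:50 am–8:30 am, 11:50 am–8:20 pm, 10:20 pm–11:30 pm.
Lengths: 2 h 40 min + 8 h 30 min + 1 h 10 min = 12 h 20 min.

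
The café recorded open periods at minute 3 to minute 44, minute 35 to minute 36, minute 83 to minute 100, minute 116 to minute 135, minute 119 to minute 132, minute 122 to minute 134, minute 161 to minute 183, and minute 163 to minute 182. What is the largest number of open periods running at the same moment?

3

Sweep endpoints in order; track running count of active intervals.
Peak of 3 reached at minute 122.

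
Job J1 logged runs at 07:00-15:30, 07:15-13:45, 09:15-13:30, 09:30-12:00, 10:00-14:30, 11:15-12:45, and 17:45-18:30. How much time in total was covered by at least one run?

Merged: 07:00–15:30, 17:45–18:30.
Lengths: 8 h 30 min + 45 min = 9 h 15 min.

9 h 15 min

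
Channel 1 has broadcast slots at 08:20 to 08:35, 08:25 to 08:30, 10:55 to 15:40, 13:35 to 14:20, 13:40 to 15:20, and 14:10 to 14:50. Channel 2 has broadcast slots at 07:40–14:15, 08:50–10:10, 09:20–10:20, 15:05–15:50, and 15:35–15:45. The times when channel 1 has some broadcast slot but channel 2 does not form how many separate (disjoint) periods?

A, merged: 08:20-08:35, 10:55-15:40.
B, merged: 07:40-14:15, 15:05-15:50.
A \ B = 14:15-15:05.
That is 1 disjoint piece.

1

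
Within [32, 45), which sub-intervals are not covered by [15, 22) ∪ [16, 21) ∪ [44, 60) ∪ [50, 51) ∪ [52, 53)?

[32, 44)

Covered (merged): [15, 22), [44, 60).
Gaps within [32, 45): [32, 44).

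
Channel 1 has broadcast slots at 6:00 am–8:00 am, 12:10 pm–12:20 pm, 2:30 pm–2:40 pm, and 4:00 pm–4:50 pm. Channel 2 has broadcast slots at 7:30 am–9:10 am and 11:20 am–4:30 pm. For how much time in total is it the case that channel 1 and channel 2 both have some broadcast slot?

A ∩ B = 7:30 am–8:00 am, 12:10 pm–12:20 pm, 2:30 pm–2:40 pm, 4:00 pm–4:30 pm.
Total: 30 min + 10 min + 10 min + 30 min = 1 h 20 min.

1 h 20 min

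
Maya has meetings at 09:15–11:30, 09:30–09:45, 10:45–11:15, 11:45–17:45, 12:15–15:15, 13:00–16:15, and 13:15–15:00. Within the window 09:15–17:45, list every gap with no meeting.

The merged coverage is 09:15–11:30, 11:45–17:45.
Complement within 09:15–17:45: 11:30–11:45.

11:30–11:45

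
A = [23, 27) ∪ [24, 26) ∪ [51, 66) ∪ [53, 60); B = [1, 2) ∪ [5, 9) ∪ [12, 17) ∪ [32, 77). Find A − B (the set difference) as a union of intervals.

[23, 27)

A, merged: [23, 27), [51, 66).
[23, 27): no B overlap → unchanged.
[51, 66): fully covered by B → removed.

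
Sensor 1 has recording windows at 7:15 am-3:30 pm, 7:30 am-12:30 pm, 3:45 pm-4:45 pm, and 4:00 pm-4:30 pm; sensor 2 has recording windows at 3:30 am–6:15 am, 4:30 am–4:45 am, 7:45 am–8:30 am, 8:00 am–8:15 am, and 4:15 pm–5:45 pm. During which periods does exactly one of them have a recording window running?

3:30 am–6:15 am, 7:15 am–7:45 am, 8:30 am–3:30 pm, 3:45 pm–4:15 pm, 4:45 pm–5:45 pm

Merge the first list: 7:15 am–3:30 pm, 3:45 pm–4:45 pm.
Merge the second list: 3:30 am–6:15 am, 7:45 am–8:30 am, 4:15 pm–5:45 pm.
A \ B = 7:15 am–7:45 am, 8:30 am–3:30 pm, 3:45 pm–4:15 pm.
B \ A = 3:30 am–6:15 am, 4:45 pm–5:45 pm.
Union of the two gives the symmetric difference.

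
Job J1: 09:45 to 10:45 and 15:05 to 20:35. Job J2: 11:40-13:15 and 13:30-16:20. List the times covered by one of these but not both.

09:45-10:45, 11:40-13:15, 13:30-15:05, 16:20-20:35

A \ B = 09:45-10:45, 16:20-20:35.
B \ A = 11:40-13:15, 13:30-15:05.
Union of the two gives the symmetric difference.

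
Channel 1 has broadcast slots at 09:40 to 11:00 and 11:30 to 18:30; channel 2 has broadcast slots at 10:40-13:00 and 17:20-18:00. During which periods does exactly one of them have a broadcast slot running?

A but not B: 09:40-10:40, 13:00-17:20, 18:00-18:30.
B but not A: 11:00-11:30.
Combining gives A △ B.

09:40-10:40, 11:00-11:30, 13:00-17:20, 18:00-18:30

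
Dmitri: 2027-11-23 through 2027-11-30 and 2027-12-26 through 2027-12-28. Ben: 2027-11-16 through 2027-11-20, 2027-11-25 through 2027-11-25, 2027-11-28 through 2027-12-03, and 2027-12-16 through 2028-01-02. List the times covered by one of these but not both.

Only in the first: 2027-11-23 through 2027-11-24, 2027-11-26 through 2027-11-27.
Only in the second: 2027-11-16 through 2027-11-20, 2027-12-01 through 2027-12-03, 2027-12-16 through 2027-12-25, 2027-12-29 through 2028-01-02.
Together these are the periods covered by exactly one.

2027-11-16 through 2027-11-20, 2027-11-23 through 2027-11-24, 2027-11-26 through 2027-11-27, 2027-12-01 through 2027-12-03, 2027-12-16 through 2027-12-25, 2027-12-29 through 2028-01-02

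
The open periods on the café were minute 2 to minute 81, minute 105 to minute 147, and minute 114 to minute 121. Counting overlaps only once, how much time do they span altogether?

121 minutes

Merged: minute 2 to minute 81, minute 105 to minute 147.
Lengths: 79 minutes + 42 minutes = 121 minutes.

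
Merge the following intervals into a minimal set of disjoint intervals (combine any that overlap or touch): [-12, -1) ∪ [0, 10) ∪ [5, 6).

[-12, -1) ∪ [0, 10)

[0, 10) is disjoint → start new block.
[5, 6) overlaps/touches [0, 10) → extend to [0, 10).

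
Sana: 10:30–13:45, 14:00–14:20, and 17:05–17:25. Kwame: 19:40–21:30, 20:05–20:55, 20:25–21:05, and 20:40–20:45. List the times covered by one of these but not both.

10:30-13:45, 14:00-14:20, 17:05-17:25, 19:40-21:30

Merge the second list: 19:40-21:30.
Only in the first: 10:30-13:45, 14:00-14:20, 17:05-17:25.
Only in the second: 19:40-21:30.
Together these are the periods covered by exactly one.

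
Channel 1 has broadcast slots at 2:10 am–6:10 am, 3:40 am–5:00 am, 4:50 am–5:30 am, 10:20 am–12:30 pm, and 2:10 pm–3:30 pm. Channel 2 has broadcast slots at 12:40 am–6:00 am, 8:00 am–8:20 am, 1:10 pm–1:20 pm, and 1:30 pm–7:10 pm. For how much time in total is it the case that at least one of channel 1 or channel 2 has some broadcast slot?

13 h 50 min

First set merges to 2:10 am–6:10 am, 10:20 am–12:30 pm, 2:10 pm–3:30 pm.
A ∪ B = 12:40 am–6:10 am, 8:00 am–8:20 am, 10:20 am–12:30 pm, 1:10 pm–1:20 pm, 1:30 pm–7:10 pm.
Total: 5 h 30 min + 20 min + 2 h 10 min + 10 min + 5 h 40 min = 13 h 50 min.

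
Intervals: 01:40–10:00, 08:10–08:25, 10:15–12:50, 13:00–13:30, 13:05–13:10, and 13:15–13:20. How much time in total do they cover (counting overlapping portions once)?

Merged: 01:40-10:00, 10:15-12:50, 13:00-13:30.
Lengths: 8 h 20 min + 2 h 35 min + 30 min = 11 h 25 min.

11 h 25 min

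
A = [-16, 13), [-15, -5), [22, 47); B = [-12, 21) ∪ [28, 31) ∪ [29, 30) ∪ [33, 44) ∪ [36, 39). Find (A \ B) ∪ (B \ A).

A, merged: [-16, 13), [22, 47).
B, merged: [-12, 21), [28, 31), [33, 44).
A but not B: [-16, -12), [22, 28), [31, 33), [44, 47).
B but not A: [13, 21).
Combining gives A △ B.

[-16, -12) ∪ [13, 21) ∪ [22, 28) ∪ [31, 33) ∪ [44, 47)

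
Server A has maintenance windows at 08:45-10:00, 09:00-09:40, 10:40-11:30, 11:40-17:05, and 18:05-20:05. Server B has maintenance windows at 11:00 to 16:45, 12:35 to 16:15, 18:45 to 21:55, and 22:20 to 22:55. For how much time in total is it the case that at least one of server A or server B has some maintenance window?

A, merged: 08:45-10:00, 10:40-11:30, 11:40-17:05, 18:05-20:05.
B, merged: 11:00-16:45, 18:45-21:55, 22:20-22:55.
A ∪ B = 08:45-10:00, 10:40-17:05, 18:05-21:55, 22:20-22:55.
Total: 1 h 15 min + 6 h 25 min + 3 h 50 min + 35 min = 12 h 5 min.

12 h 5 min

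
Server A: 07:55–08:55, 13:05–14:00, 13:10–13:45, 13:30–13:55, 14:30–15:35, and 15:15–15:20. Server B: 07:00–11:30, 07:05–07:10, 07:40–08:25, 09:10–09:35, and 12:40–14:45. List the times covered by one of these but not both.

07:00–07:55, 08:55–11:30, 12:40–13:05, 14:00–14:30, 14:45–15:35

A, merged: 07:55–08:55, 13:05–14:00, 14:30–15:35.
B, merged: 07:00–11:30, 12:40–14:45.
A but not B: 14:45–15:35.
B but not A: 07:00–07:55, 08:55–11:30, 12:40–13:05, 14:00–14:30.
Combining gives A △ B.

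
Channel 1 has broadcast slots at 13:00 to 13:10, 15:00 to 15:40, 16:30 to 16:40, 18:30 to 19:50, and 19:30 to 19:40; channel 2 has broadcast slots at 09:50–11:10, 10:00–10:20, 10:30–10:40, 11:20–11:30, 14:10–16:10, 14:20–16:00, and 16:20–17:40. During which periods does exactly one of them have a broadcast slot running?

09:50-11:10, 11:20-11:30, 13:00-13:10, 14:10-15:00, 15:40-16:10, 16:20-16:30, 16:40-17:40, 18:30-19:50

Merge the first list: 13:00-13:10, 15:00-15:40, 16:30-16:40, 18:30-19:50.
Merge the second list: 09:50-11:10, 11:20-11:30, 14:10-16:10, 16:20-17:40.
A \ B = 13:00-13:10, 18:30-19:50.
B \ A = 09:50-11:10, 11:20-11:30, 14:10-15:00, 15:40-16:10, 16:20-16:30, 16:40-17:40.
Union of the two gives the symmetric difference.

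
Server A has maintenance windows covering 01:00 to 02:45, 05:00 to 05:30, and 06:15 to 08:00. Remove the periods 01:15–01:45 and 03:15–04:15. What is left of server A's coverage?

01:00-02:45 with B removed leaves 01:00-01:15, 01:45-02:45.
05:00-05:30 is untouched.
06:15-08:00 is untouched.

01:00-01:15, 01:45-02:45, 05:00-05:30, 06:15-08:00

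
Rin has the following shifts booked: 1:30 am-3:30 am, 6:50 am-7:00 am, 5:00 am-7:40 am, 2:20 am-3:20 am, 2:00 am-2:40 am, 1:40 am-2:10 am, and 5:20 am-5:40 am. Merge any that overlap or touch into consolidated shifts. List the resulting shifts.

Sort by start: 1:30 am–3:30 am, 1:40 am–2:10 am, 2:00 am–2:40 am, 2:20 am–3:20 am, 5:00 am–7:40 am, 5:20 am–5:40 am, 6:50 am–7:00 am.
1:40 am–2:10 am overlaps/touches 1:30 am–3:30 am → extend to 1:30 am–3:30 am.
2:00 am–2:40 am overlaps/touches 1:30 am–3:30 am → extend to 1:30 am–3:30 am.
2:20 am–3:20 am overlaps/touches 1:30 am–3:30 am → extend to 1:30 am–3:30 am.
5:00 am–7:40 am is disjoint → start new block.
5:20 am–5:40 am overlaps/touches 5:00 am–7:40 am → extend to 5:00 am–7:40 am.
6:50 am–7:00 am overlaps/touches 5:00 am–7:40 am → extend to 5:00 am–7:40 am.

1:30 am–3:30 am, 5:00 am–7:40 am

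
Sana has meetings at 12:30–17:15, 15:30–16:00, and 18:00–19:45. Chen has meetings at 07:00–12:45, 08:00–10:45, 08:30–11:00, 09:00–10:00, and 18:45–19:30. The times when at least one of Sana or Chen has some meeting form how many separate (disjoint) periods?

2

A, merged: 12:30–17:15, 18:00–19:45.
B, merged: 07:00–12:45, 18:45–19:30.
A ∪ B = 07:00–17:15, 18:00–19:45.
That is 2 disjoint pieces.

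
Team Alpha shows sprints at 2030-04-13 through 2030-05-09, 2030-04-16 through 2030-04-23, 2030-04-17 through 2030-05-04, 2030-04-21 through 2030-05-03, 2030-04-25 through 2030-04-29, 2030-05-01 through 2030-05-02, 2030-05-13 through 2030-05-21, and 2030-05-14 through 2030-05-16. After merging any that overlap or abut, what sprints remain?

2030-04-13 through 2030-05-09, 2030-05-13 through 2030-05-21

2030-04-16 through 2030-04-23 overlaps/touches 2030-04-13 through 2030-05-09 → extend to 2030-04-13 through 2030-05-09.
2030-04-17 through 2030-05-04 overlaps/touches 2030-04-13 through 2030-05-09 → extend to 2030-04-13 through 2030-05-09.
2030-04-21 through 2030-05-03 overlaps/touches 2030-04-13 through 2030-05-09 → extend to 2030-04-13 through 2030-05-09.
2030-04-25 through 2030-04-29 overlaps/touches 2030-04-13 through 2030-05-09 → extend to 2030-04-13 through 2030-05-09.
2030-05-01 through 2030-05-02 overlaps/touches 2030-04-13 through 2030-05-09 → extend to 2030-04-13 through 2030-05-09.
2030-05-13 through 2030-05-21 is disjoint → start new block.
2030-05-14 through 2030-05-16 overlaps/touches 2030-05-13 through 2030-05-21 → extend to 2030-05-13 through 2030-05-21.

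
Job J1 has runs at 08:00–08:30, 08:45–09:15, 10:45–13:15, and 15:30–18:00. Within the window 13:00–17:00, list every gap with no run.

13:15–15:30

The merged coverage is 08:00–08:30, 08:45–09:15, 10:45–13:15, 15:30–18:00.
Uncovered inside 13:00–17:00: 13:15–15:30.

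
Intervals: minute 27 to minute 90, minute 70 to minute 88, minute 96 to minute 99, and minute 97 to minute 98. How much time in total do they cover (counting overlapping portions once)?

66 minutes

Merged: minute 27 to minute 90, minute 96 to minute 99.
Lengths: 63 minutes + 3 minutes = 66 minutes.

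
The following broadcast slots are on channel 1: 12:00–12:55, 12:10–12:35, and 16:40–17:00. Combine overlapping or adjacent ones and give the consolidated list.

12:00–12:55, 16:40–17:00

12:10–12:35 overlaps/touches 12:00–12:55 → extend to 12:00–12:55.
16:40–17:00 is disjoint → start new block.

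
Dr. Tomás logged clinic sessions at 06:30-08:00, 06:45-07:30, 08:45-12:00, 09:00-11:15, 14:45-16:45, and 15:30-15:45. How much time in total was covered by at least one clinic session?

Merged: 06:30-08:00, 08:45-12:00, 14:45-16:45.
Lengths: 1 h 30 min + 3 h 15 min + 2 h = 6 h 45 min.

6 h 45 min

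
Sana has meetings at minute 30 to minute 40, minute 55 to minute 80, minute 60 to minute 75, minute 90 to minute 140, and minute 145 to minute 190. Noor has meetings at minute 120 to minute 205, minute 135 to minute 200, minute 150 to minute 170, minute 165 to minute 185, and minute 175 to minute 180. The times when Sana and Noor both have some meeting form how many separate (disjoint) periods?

2

A, merged: minute 30 to minute 40, minute 55 to minute 80, minute 90 to minute 140, minute 145 to minute 190.
B, merged: minute 120 to minute 205.
A ∩ B = minute 120 to minute 140, minute 145 to minute 190.
That is 2 disjoint pieces.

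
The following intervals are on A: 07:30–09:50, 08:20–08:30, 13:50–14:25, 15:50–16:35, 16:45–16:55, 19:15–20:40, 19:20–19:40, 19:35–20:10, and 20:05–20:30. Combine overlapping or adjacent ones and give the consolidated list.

08:20-08:30 overlaps/touches 07:30-09:50 → extend to 07:30-09:50.
13:50-14:25 is disjoint → start new block.
15:50-16:35 is disjoint → start new block.
16:45-16:55 is disjoint → start new block.
19:15-20:40 is disjoint → start new block.
19:20-19:40 overlaps/touches 19:15-20:40 → extend to 19:15-20:40.
19:35-20:10 overlaps/touches 19:15-20:40 → extend to 19:15-20:40.
20:05-20:30 overlaps/touches 19:15-20:40 → extend to 19:15-20:40.

07:30-09:50, 13:50-14:25, 15:50-16:35, 16:45-16:55, 19:15-20:40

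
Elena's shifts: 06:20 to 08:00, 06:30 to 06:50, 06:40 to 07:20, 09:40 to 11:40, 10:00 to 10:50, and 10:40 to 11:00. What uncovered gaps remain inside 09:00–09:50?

Covered (merged): 06:20–08:00, 09:40–11:40.
Gaps within 09:00–09:50: 09:00–09:40.

09:00–09:40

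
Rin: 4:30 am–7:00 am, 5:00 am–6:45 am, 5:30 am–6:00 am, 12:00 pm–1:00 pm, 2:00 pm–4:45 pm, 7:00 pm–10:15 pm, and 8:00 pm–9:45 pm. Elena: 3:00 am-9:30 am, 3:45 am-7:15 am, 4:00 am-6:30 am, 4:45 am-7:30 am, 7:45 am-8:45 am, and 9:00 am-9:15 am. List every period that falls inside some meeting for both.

Merge the first list: 4:30 am-7:00 am, 12:00 pm-1:00 pm, 2:00 pm-4:45 pm, 7:00 pm-10:15 pm.
Merge the second list: 3:00 am-9:30 am.
4:30 am-7:00 am overlaps B on 4:30 am-7:00 am.
12:00 pm-1:00 pm falls entirely outside B.
2:00 pm-4:45 pm falls entirely outside B.
7:00 pm-10:15 pm falls entirely outside B.

4:30 am-7:00 am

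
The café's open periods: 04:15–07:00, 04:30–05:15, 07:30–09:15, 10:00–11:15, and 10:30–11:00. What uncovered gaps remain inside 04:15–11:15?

The merged coverage is 04:15–07:00, 07:30–09:15, 10:00–11:15.
Complement within 04:15–11:15: 07:00–07:30, 09:15–10:00.

07:00–07:30, 09:15–10:00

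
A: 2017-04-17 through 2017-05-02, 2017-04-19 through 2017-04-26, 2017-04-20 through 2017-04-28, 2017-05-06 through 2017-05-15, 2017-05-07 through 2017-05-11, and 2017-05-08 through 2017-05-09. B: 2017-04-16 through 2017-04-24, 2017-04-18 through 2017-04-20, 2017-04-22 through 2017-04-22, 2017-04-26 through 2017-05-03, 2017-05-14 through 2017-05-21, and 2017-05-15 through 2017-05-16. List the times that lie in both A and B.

First set merges to 2017-04-17 through 2017-05-02, 2017-05-06 through 2017-05-15.
Second set merges to 2017-04-16 through 2017-04-24, 2017-04-26 through 2017-05-03, 2017-05-14 through 2017-05-21.
2017-04-17 through 2017-05-02 overlaps B on 2017-04-17 through 2017-04-24, 2017-04-26 through 2017-05-02.
2017-05-06 through 2017-05-15 overlaps B on 2017-05-14 through 2017-05-15.

2017-04-17 through 2017-04-24, 2017-04-26 through 2017-05-02, 2017-05-14 through 2017-05-15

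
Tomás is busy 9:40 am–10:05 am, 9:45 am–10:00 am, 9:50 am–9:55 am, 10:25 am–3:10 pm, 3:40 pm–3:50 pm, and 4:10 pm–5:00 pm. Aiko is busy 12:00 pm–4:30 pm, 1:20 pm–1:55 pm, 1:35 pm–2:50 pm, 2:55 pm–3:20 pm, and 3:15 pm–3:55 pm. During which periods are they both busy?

12:00 pm–3:10 pm, 3:40 pm–3:50 pm, 4:10 pm–4:30 pm

A, merged: 9:40 am–10:05 am, 10:25 am–3:10 pm, 3:40 pm–3:50 pm, 4:10 pm–5:00 pm.
B, merged: 12:00 pm–4:30 pm.
9:40 am–10:05 am meets no B interval.
10:25 am–3:10 pm ∩ B → 12:00 pm–3:10 pm.
3:40 pm–3:50 pm ∩ B → 3:40 pm–3:50 pm.
4:10 pm–5:00 pm ∩ B → 4:10 pm–4:30 pm.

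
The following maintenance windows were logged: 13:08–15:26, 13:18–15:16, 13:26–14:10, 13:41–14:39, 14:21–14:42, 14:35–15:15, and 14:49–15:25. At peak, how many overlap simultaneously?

5

Walk the sorted start/end points keeping a running depth.
The depth first hits 5 at 14:35.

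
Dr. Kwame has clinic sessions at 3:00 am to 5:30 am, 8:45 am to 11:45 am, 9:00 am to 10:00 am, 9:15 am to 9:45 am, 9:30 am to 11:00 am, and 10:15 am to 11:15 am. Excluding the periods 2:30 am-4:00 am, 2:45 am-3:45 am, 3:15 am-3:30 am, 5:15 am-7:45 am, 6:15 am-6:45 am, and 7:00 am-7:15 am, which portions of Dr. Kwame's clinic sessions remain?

4:00 am–5:15 am, 8:45 am–11:45 am

A, merged: 3:00 am–5:30 am, 8:45 am–11:45 am.
B, merged: 2:30 am–4:00 am, 5:15 am–7:45 am.
3:00 am–5:30 am minus B → 4:00 am–5:15 am.
8:45 am–11:45 am: no B overlap → unchanged.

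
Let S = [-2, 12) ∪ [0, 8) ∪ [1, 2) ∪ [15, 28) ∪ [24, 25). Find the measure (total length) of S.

27

Merged: [-2, 12), [15, 28).
Lengths: 14 + 13 = 27.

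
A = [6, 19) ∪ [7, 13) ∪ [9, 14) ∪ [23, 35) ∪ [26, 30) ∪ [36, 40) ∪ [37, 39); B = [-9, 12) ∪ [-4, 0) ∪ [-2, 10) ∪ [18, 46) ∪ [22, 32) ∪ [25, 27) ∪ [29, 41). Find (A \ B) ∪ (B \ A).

[-9, 6) ∪ [12, 18) ∪ [19, 23) ∪ [35, 36) ∪ [40, 46)

Merge the first list: [6, 19), [23, 35), [36, 40).
Merge the second list: [-9, 12), [18, 46).
A \ B = [12, 18).
B \ A = [-9, 6), [19, 23), [35, 36), [40, 46).
Union of the two gives the symmetric difference.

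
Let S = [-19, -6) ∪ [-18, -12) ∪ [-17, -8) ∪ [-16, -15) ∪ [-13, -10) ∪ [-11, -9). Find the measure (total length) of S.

13

Merged: [-19, -6).
Length: 13.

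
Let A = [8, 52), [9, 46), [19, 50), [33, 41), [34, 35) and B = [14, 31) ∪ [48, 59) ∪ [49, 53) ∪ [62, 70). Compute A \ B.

First set merges to [8, 52).
Second set merges to [14, 31), [48, 59), [62, 70).
[8, 52) with B removed leaves [8, 14), [31, 48).

[8, 14) ∪ [31, 48)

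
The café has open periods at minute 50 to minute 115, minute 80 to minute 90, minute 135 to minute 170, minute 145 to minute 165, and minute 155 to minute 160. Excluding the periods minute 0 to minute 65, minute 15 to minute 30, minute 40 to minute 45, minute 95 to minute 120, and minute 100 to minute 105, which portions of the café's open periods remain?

minute 65 to minute 95, minute 135 to minute 170

A, merged: minute 50 to minute 115, minute 135 to minute 170.
B, merged: minute 0 to minute 65, minute 95 to minute 120.
minute 50 to minute 115 \ B = minute 65 to minute 95.
minute 135 to minute 170: nothing removed.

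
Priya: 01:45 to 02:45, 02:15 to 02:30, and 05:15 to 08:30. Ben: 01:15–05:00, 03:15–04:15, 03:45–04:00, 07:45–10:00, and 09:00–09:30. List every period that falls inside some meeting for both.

01:45–02:45, 07:45–08:30

A, merged: 01:45–02:45, 05:15–08:30.
B, merged: 01:15–05:00, 07:45–10:00.
01:45–02:45 overlaps B on 01:45–02:45.
05:15–08:30 overlaps B on 07:45–08:30.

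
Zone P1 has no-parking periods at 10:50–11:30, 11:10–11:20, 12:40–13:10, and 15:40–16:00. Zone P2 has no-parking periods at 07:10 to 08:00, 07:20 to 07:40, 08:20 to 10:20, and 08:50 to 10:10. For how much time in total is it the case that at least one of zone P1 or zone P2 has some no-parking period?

4 h 20 min

Merge the first list: 10:50–11:30, 12:40–13:10, 15:40–16:00.
Merge the second list: 07:10–08:00, 08:20–10:20.
A ∪ B = 07:10–08:00, 08:20–10:20, 10:50–11:30, 12:40–13:10, 15:40–16:00.
Total: 50 min + 2 h + 40 min + 30 min + 20 min = 4 h 20 min.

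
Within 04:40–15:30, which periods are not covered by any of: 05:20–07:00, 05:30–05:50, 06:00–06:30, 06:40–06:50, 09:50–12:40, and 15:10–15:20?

Covered (merged): 05:20–07:00, 09:50–12:40, 15:10–15:20.
Uncovered inside 04:40–15:30: 04:40–05:20, 07:00–09:50, 12:40–15:10, 15:20–15:30.

04:40–05:20, 07:00–09:50, 12:40–15:10, 15:20–15:30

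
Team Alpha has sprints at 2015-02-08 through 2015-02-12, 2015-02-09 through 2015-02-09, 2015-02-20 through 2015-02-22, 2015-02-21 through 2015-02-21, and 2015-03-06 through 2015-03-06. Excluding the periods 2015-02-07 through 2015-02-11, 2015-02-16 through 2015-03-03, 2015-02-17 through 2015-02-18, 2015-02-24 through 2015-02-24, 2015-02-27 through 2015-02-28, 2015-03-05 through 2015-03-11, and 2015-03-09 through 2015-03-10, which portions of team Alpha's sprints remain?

2015-02-12 through 2015-02-12

A, merged: 2015-02-08 through 2015-02-12, 2015-02-20 through 2015-02-22, 2015-03-06 through 2015-03-06.
B, merged: 2015-02-07 through 2015-02-11, 2015-02-16 through 2015-03-03, 2015-03-05 through 2015-03-11.
2015-02-08 through 2015-02-12 \ B = 2015-02-12 through 2015-02-12.
2015-02-20 through 2015-02-22: entirely removed.
2015-03-06 through 2015-03-06: entirely removed.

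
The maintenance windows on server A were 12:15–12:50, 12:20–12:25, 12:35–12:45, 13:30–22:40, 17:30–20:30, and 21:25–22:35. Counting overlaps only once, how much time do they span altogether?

9 h 45 min

Merged: 12:15-12:50, 13:30-22:40.
Lengths: 35 min + 9 h 10 min = 9 h 45 min.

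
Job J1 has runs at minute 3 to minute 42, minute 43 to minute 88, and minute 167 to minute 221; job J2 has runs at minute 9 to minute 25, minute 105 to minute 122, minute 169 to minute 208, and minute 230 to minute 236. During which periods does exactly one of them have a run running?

Only in the first: minute 3 to minute 9, minute 25 to minute 42, minute 43 to minute 88, minute 167 to minute 169, minute 208 to minute 221.
Only in the second: minute 105 to minute 122, minute 230 to minute 236.
Together these are the periods covered by exactly one.

minute 3 to minute 9, minute 25 to minute 42, minute 43 to minute 88, minute 105 to minute 122, minute 167 to minute 169, minute 208 to minute 221, minute 230 to minute 236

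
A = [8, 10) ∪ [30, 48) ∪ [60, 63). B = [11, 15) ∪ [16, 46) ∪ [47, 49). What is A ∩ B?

[8, 10) meets no B interval.
[30, 48) ∩ B → [30, 46), [47, 48).
[60, 63) meets no B interval.

[30, 46) ∪ [47, 48)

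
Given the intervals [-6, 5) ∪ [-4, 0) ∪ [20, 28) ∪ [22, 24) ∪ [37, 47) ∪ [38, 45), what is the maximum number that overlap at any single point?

Sweep endpoints in order; track running count of active intervals.
Peak of 2 reached at -4.

2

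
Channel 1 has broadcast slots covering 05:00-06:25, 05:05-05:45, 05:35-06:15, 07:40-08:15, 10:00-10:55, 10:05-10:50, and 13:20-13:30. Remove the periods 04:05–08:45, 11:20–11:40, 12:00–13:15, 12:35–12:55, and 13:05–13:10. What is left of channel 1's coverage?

Merge the first list: 05:00-06:25, 07:40-08:15, 10:00-10:55, 13:20-13:30.
Merge the second list: 04:05-08:45, 11:20-11:40, 12:00-13:15.
05:00-06:25 lies entirely inside B → drops out.
07:40-08:15 lies entirely inside B → drops out.
10:00-10:55 is untouched.
13:20-13:30 is untouched.

10:00-10:55, 13:20-13:30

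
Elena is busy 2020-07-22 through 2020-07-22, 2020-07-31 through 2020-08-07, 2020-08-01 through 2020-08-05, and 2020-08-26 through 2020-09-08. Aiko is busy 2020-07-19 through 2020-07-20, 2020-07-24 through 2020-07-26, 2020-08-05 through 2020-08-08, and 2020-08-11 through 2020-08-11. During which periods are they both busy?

Merge the first list: 2020-07-22 through 2020-07-22, 2020-07-31 through 2020-08-07, 2020-08-26 through 2020-09-08.
2020-07-22 through 2020-07-22 meets no B interval.
2020-07-31 through 2020-08-07 ∩ B → 2020-08-05 through 2020-08-07.
2020-08-26 through 2020-09-08 meets no B interval.

2020-08-05 through 2020-08-07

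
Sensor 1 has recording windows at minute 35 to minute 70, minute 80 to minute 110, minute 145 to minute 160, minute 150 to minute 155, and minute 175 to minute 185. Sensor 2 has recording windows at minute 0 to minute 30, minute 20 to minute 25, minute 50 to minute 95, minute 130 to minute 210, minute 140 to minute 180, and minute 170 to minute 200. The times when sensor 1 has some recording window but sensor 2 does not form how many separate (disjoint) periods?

Merge the first list: minute 35 to minute 70, minute 80 to minute 110, minute 145 to minute 160, minute 175 to minute 185.
Merge the second list: minute 0 to minute 30, minute 50 to minute 95, minute 130 to minute 210.
A \ B = minute 35 to minute 50, minute 95 to minute 110.
That is 2 disjoint pieces.

2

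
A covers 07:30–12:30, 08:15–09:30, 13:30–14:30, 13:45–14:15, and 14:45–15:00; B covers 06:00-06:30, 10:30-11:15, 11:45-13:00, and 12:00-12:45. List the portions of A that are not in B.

07:30-10:30, 11:15-11:45, 13:30-14:30, 14:45-15:00

First set merges to 07:30-12:30, 13:30-14:30, 14:45-15:00.
Second set merges to 06:00-06:30, 10:30-11:15, 11:45-13:00.
07:30-12:30 minus B → 07:30-10:30, 11:15-11:45.
13:30-14:30: no B overlap → unchanged.
14:45-15:00: no B overlap → unchanged.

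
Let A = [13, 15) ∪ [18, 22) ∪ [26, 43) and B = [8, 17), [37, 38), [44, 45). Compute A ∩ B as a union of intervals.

[13, 15) ∪ [37, 38)

[13, 15) meets the second set on [13, 15).
[18, 22): no overlap with the second set.
[26, 43) meets the second set on [37, 38).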